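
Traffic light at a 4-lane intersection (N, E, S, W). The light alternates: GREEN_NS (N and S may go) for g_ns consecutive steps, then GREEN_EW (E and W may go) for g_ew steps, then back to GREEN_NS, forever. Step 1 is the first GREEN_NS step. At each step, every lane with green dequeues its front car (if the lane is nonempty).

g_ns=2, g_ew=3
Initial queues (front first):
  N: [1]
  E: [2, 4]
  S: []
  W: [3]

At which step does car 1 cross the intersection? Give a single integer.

Step 1 [NS]: N:car1-GO,E:wait,S:empty,W:wait | queues: N=0 E=2 S=0 W=1
Step 2 [NS]: N:empty,E:wait,S:empty,W:wait | queues: N=0 E=2 S=0 W=1
Step 3 [EW]: N:wait,E:car2-GO,S:wait,W:car3-GO | queues: N=0 E=1 S=0 W=0
Step 4 [EW]: N:wait,E:car4-GO,S:wait,W:empty | queues: N=0 E=0 S=0 W=0
Car 1 crosses at step 1

1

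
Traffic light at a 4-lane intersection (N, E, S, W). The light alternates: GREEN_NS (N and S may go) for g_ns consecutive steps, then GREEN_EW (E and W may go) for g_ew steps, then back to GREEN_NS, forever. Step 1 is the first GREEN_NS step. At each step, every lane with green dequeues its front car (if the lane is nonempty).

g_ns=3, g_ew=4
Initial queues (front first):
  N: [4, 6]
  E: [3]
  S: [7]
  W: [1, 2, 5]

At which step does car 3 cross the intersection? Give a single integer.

Step 1 [NS]: N:car4-GO,E:wait,S:car7-GO,W:wait | queues: N=1 E=1 S=0 W=3
Step 2 [NS]: N:car6-GO,E:wait,S:empty,W:wait | queues: N=0 E=1 S=0 W=3
Step 3 [NS]: N:empty,E:wait,S:empty,W:wait | queues: N=0 E=1 S=0 W=3
Step 4 [EW]: N:wait,E:car3-GO,S:wait,W:car1-GO | queues: N=0 E=0 S=0 W=2
Step 5 [EW]: N:wait,E:empty,S:wait,W:car2-GO | queues: N=0 E=0 S=0 W=1
Step 6 [EW]: N:wait,E:empty,S:wait,W:car5-GO | queues: N=0 E=0 S=0 W=0
Car 3 crosses at step 4

4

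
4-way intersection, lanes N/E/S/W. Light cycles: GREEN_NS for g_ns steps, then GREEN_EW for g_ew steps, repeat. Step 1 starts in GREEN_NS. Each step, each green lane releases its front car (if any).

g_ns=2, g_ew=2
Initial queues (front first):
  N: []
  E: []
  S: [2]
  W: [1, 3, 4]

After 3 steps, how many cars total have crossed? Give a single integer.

Step 1 [NS]: N:empty,E:wait,S:car2-GO,W:wait | queues: N=0 E=0 S=0 W=3
Step 2 [NS]: N:empty,E:wait,S:empty,W:wait | queues: N=0 E=0 S=0 W=3
Step 3 [EW]: N:wait,E:empty,S:wait,W:car1-GO | queues: N=0 E=0 S=0 W=2
Cars crossed by step 3: 2

Answer: 2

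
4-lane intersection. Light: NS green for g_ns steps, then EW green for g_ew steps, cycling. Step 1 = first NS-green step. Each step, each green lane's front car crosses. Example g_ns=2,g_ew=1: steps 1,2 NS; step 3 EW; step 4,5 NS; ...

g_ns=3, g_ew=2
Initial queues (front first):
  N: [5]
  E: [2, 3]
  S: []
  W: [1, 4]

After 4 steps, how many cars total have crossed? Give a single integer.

Answer: 3

Derivation:
Step 1 [NS]: N:car5-GO,E:wait,S:empty,W:wait | queues: N=0 E=2 S=0 W=2
Step 2 [NS]: N:empty,E:wait,S:empty,W:wait | queues: N=0 E=2 S=0 W=2
Step 3 [NS]: N:empty,E:wait,S:empty,W:wait | queues: N=0 E=2 S=0 W=2
Step 4 [EW]: N:wait,E:car2-GO,S:wait,W:car1-GO | queues: N=0 E=1 S=0 W=1
Cars crossed by step 4: 3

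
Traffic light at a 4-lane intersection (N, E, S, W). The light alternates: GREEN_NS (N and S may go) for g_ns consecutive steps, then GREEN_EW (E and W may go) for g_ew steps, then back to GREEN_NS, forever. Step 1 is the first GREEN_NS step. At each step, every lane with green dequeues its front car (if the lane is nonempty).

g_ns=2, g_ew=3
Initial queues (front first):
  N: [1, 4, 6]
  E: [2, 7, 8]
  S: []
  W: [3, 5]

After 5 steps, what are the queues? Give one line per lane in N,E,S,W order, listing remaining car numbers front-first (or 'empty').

Step 1 [NS]: N:car1-GO,E:wait,S:empty,W:wait | queues: N=2 E=3 S=0 W=2
Step 2 [NS]: N:car4-GO,E:wait,S:empty,W:wait | queues: N=1 E=3 S=0 W=2
Step 3 [EW]: N:wait,E:car2-GO,S:wait,W:car3-GO | queues: N=1 E=2 S=0 W=1
Step 4 [EW]: N:wait,E:car7-GO,S:wait,W:car5-GO | queues: N=1 E=1 S=0 W=0
Step 5 [EW]: N:wait,E:car8-GO,S:wait,W:empty | queues: N=1 E=0 S=0 W=0

N: 6
E: empty
S: empty
W: empty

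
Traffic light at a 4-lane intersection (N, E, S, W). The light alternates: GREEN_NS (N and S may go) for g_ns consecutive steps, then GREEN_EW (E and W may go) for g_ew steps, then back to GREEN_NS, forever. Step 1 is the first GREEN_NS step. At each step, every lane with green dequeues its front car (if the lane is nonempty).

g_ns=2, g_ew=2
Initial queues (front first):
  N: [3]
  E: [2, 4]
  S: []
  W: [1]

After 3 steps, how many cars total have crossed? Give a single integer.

Answer: 3

Derivation:
Step 1 [NS]: N:car3-GO,E:wait,S:empty,W:wait | queues: N=0 E=2 S=0 W=1
Step 2 [NS]: N:empty,E:wait,S:empty,W:wait | queues: N=0 E=2 S=0 W=1
Step 3 [EW]: N:wait,E:car2-GO,S:wait,W:car1-GO | queues: N=0 E=1 S=0 W=0
Cars crossed by step 3: 3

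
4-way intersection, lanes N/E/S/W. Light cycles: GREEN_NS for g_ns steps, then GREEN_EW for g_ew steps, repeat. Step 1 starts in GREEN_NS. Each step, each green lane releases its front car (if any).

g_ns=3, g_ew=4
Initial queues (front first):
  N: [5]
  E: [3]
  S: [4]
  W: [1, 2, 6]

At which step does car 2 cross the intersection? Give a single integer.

Step 1 [NS]: N:car5-GO,E:wait,S:car4-GO,W:wait | queues: N=0 E=1 S=0 W=3
Step 2 [NS]: N:empty,E:wait,S:empty,W:wait | queues: N=0 E=1 S=0 W=3
Step 3 [NS]: N:empty,E:wait,S:empty,W:wait | queues: N=0 E=1 S=0 W=3
Step 4 [EW]: N:wait,E:car3-GO,S:wait,W:car1-GO | queues: N=0 E=0 S=0 W=2
Step 5 [EW]: N:wait,E:empty,S:wait,W:car2-GO | queues: N=0 E=0 S=0 W=1
Step 6 [EW]: N:wait,E:empty,S:wait,W:car6-GO | queues: N=0 E=0 S=0 W=0
Car 2 crosses at step 5

5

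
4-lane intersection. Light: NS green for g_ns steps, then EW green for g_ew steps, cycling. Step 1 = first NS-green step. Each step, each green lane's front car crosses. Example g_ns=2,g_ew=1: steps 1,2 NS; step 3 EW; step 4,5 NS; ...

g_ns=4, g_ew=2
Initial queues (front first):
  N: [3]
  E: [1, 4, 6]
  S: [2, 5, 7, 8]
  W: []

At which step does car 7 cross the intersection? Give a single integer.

Step 1 [NS]: N:car3-GO,E:wait,S:car2-GO,W:wait | queues: N=0 E=3 S=3 W=0
Step 2 [NS]: N:empty,E:wait,S:car5-GO,W:wait | queues: N=0 E=3 S=2 W=0
Step 3 [NS]: N:empty,E:wait,S:car7-GO,W:wait | queues: N=0 E=3 S=1 W=0
Step 4 [NS]: N:empty,E:wait,S:car8-GO,W:wait | queues: N=0 E=3 S=0 W=0
Step 5 [EW]: N:wait,E:car1-GO,S:wait,W:empty | queues: N=0 E=2 S=0 W=0
Step 6 [EW]: N:wait,E:car4-GO,S:wait,W:empty | queues: N=0 E=1 S=0 W=0
Step 7 [NS]: N:empty,E:wait,S:empty,W:wait | queues: N=0 E=1 S=0 W=0
Step 8 [NS]: N:empty,E:wait,S:empty,W:wait | queues: N=0 E=1 S=0 W=0
Step 9 [NS]: N:empty,E:wait,S:empty,W:wait | queues: N=0 E=1 S=0 W=0
Step 10 [NS]: N:empty,E:wait,S:empty,W:wait | queues: N=0 E=1 S=0 W=0
Step 11 [EW]: N:wait,E:car6-GO,S:wait,W:empty | queues: N=0 E=0 S=0 W=0
Car 7 crosses at step 3

3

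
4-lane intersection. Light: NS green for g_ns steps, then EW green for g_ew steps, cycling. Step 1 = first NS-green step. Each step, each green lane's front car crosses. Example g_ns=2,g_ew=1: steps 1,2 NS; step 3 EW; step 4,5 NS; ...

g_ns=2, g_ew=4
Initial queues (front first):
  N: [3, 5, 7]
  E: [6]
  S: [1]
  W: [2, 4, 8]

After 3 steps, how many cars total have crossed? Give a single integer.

Answer: 5

Derivation:
Step 1 [NS]: N:car3-GO,E:wait,S:car1-GO,W:wait | queues: N=2 E=1 S=0 W=3
Step 2 [NS]: N:car5-GO,E:wait,S:empty,W:wait | queues: N=1 E=1 S=0 W=3
Step 3 [EW]: N:wait,E:car6-GO,S:wait,W:car2-GO | queues: N=1 E=0 S=0 W=2
Cars crossed by step 3: 5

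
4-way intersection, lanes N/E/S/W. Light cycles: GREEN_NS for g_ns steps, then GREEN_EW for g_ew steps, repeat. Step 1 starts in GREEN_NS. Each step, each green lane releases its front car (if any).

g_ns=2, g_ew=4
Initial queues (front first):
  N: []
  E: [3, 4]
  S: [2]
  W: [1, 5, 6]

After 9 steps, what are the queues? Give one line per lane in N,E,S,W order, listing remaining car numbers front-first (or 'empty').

Step 1 [NS]: N:empty,E:wait,S:car2-GO,W:wait | queues: N=0 E=2 S=0 W=3
Step 2 [NS]: N:empty,E:wait,S:empty,W:wait | queues: N=0 E=2 S=0 W=3
Step 3 [EW]: N:wait,E:car3-GO,S:wait,W:car1-GO | queues: N=0 E=1 S=0 W=2
Step 4 [EW]: N:wait,E:car4-GO,S:wait,W:car5-GO | queues: N=0 E=0 S=0 W=1
Step 5 [EW]: N:wait,E:empty,S:wait,W:car6-GO | queues: N=0 E=0 S=0 W=0

N: empty
E: empty
S: empty
W: empty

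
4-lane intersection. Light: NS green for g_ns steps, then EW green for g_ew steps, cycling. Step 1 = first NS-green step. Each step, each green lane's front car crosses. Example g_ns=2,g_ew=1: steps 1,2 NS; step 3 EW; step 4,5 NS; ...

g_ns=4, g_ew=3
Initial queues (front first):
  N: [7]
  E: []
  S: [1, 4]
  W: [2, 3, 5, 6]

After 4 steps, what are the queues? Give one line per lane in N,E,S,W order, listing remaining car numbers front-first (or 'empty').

Step 1 [NS]: N:car7-GO,E:wait,S:car1-GO,W:wait | queues: N=0 E=0 S=1 W=4
Step 2 [NS]: N:empty,E:wait,S:car4-GO,W:wait | queues: N=0 E=0 S=0 W=4
Step 3 [NS]: N:empty,E:wait,S:empty,W:wait | queues: N=0 E=0 S=0 W=4
Step 4 [NS]: N:empty,E:wait,S:empty,W:wait | queues: N=0 E=0 S=0 W=4

N: empty
E: empty
S: empty
W: 2 3 5 6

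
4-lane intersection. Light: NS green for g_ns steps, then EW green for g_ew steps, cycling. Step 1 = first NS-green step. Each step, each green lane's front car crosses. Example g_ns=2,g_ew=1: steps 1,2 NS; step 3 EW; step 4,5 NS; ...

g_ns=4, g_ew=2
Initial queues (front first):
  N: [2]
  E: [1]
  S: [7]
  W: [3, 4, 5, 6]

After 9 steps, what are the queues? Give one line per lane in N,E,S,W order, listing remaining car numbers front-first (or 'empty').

Step 1 [NS]: N:car2-GO,E:wait,S:car7-GO,W:wait | queues: N=0 E=1 S=0 W=4
Step 2 [NS]: N:empty,E:wait,S:empty,W:wait | queues: N=0 E=1 S=0 W=4
Step 3 [NS]: N:empty,E:wait,S:empty,W:wait | queues: N=0 E=1 S=0 W=4
Step 4 [NS]: N:empty,E:wait,S:empty,W:wait | queues: N=0 E=1 S=0 W=4
Step 5 [EW]: N:wait,E:car1-GO,S:wait,W:car3-GO | queues: N=0 E=0 S=0 W=3
Step 6 [EW]: N:wait,E:empty,S:wait,W:car4-GO | queues: N=0 E=0 S=0 W=2
Step 7 [NS]: N:empty,E:wait,S:empty,W:wait | queues: N=0 E=0 S=0 W=2
Step 8 [NS]: N:empty,E:wait,S:empty,W:wait | queues: N=0 E=0 S=0 W=2
Step 9 [NS]: N:empty,E:wait,S:empty,W:wait | queues: N=0 E=0 S=0 W=2

N: empty
E: empty
S: empty
W: 5 6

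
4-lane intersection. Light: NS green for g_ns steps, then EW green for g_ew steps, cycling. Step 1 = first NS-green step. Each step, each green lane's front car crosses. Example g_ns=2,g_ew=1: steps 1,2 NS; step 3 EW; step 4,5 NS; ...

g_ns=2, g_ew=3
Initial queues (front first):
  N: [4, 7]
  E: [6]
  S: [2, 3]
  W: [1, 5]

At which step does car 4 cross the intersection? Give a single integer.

Step 1 [NS]: N:car4-GO,E:wait,S:car2-GO,W:wait | queues: N=1 E=1 S=1 W=2
Step 2 [NS]: N:car7-GO,E:wait,S:car3-GO,W:wait | queues: N=0 E=1 S=0 W=2
Step 3 [EW]: N:wait,E:car6-GO,S:wait,W:car1-GO | queues: N=0 E=0 S=0 W=1
Step 4 [EW]: N:wait,E:empty,S:wait,W:car5-GO | queues: N=0 E=0 S=0 W=0
Car 4 crosses at step 1

1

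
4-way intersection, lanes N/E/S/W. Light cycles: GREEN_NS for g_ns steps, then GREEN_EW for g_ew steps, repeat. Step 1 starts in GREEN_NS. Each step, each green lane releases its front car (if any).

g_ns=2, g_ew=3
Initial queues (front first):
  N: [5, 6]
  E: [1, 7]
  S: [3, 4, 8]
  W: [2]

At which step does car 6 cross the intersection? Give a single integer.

Step 1 [NS]: N:car5-GO,E:wait,S:car3-GO,W:wait | queues: N=1 E=2 S=2 W=1
Step 2 [NS]: N:car6-GO,E:wait,S:car4-GO,W:wait | queues: N=0 E=2 S=1 W=1
Step 3 [EW]: N:wait,E:car1-GO,S:wait,W:car2-GO | queues: N=0 E=1 S=1 W=0
Step 4 [EW]: N:wait,E:car7-GO,S:wait,W:empty | queues: N=0 E=0 S=1 W=0
Step 5 [EW]: N:wait,E:empty,S:wait,W:empty | queues: N=0 E=0 S=1 W=0
Step 6 [NS]: N:empty,E:wait,S:car8-GO,W:wait | queues: N=0 E=0 S=0 W=0
Car 6 crosses at step 2

2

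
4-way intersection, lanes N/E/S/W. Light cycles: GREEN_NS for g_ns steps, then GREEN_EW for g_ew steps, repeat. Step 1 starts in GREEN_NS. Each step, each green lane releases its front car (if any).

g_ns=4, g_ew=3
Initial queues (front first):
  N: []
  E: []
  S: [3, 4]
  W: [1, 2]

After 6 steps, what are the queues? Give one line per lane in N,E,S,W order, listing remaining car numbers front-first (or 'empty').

Step 1 [NS]: N:empty,E:wait,S:car3-GO,W:wait | queues: N=0 E=0 S=1 W=2
Step 2 [NS]: N:empty,E:wait,S:car4-GO,W:wait | queues: N=0 E=0 S=0 W=2
Step 3 [NS]: N:empty,E:wait,S:empty,W:wait | queues: N=0 E=0 S=0 W=2
Step 4 [NS]: N:empty,E:wait,S:empty,W:wait | queues: N=0 E=0 S=0 W=2
Step 5 [EW]: N:wait,E:empty,S:wait,W:car1-GO | queues: N=0 E=0 S=0 W=1
Step 6 [EW]: N:wait,E:empty,S:wait,W:car2-GO | queues: N=0 E=0 S=0 W=0

N: empty
E: empty
S: empty
W: empty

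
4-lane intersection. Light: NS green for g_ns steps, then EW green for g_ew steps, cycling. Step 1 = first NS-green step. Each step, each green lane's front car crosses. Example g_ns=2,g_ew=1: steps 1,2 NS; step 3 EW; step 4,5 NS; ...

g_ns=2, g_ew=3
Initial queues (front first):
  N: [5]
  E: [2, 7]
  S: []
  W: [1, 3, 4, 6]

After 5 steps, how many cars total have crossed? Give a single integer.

Answer: 6

Derivation:
Step 1 [NS]: N:car5-GO,E:wait,S:empty,W:wait | queues: N=0 E=2 S=0 W=4
Step 2 [NS]: N:empty,E:wait,S:empty,W:wait | queues: N=0 E=2 S=0 W=4
Step 3 [EW]: N:wait,E:car2-GO,S:wait,W:car1-GO | queues: N=0 E=1 S=0 W=3
Step 4 [EW]: N:wait,E:car7-GO,S:wait,W:car3-GO | queues: N=0 E=0 S=0 W=2
Step 5 [EW]: N:wait,E:empty,S:wait,W:car4-GO | queues: N=0 E=0 S=0 W=1
Cars crossed by step 5: 6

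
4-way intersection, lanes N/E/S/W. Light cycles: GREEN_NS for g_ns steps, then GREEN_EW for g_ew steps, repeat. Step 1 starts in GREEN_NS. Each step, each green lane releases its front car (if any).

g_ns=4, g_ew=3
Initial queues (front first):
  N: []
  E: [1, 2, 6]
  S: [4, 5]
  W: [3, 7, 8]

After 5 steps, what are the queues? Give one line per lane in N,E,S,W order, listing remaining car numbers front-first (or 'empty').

Step 1 [NS]: N:empty,E:wait,S:car4-GO,W:wait | queues: N=0 E=3 S=1 W=3
Step 2 [NS]: N:empty,E:wait,S:car5-GO,W:wait | queues: N=0 E=3 S=0 W=3
Step 3 [NS]: N:empty,E:wait,S:empty,W:wait | queues: N=0 E=3 S=0 W=3
Step 4 [NS]: N:empty,E:wait,S:empty,W:wait | queues: N=0 E=3 S=0 W=3
Step 5 [EW]: N:wait,E:car1-GO,S:wait,W:car3-GO | queues: N=0 E=2 S=0 W=2

N: empty
E: 2 6
S: empty
W: 7 8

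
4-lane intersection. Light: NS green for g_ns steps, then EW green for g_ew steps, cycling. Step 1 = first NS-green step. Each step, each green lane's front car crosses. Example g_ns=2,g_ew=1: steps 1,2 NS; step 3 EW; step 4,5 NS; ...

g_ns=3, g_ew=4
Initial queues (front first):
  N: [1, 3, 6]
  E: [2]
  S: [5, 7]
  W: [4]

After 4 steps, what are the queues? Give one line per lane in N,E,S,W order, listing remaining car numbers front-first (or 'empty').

Step 1 [NS]: N:car1-GO,E:wait,S:car5-GO,W:wait | queues: N=2 E=1 S=1 W=1
Step 2 [NS]: N:car3-GO,E:wait,S:car7-GO,W:wait | queues: N=1 E=1 S=0 W=1
Step 3 [NS]: N:car6-GO,E:wait,S:empty,W:wait | queues: N=0 E=1 S=0 W=1
Step 4 [EW]: N:wait,E:car2-GO,S:wait,W:car4-GO | queues: N=0 E=0 S=0 W=0

N: empty
E: empty
S: empty
W: empty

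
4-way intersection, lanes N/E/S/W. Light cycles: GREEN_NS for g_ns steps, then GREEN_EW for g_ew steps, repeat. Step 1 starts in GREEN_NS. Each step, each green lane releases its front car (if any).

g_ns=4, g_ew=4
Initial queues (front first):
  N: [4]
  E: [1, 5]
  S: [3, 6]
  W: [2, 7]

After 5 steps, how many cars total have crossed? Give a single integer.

Answer: 5

Derivation:
Step 1 [NS]: N:car4-GO,E:wait,S:car3-GO,W:wait | queues: N=0 E=2 S=1 W=2
Step 2 [NS]: N:empty,E:wait,S:car6-GO,W:wait | queues: N=0 E=2 S=0 W=2
Step 3 [NS]: N:empty,E:wait,S:empty,W:wait | queues: N=0 E=2 S=0 W=2
Step 4 [NS]: N:empty,E:wait,S:empty,W:wait | queues: N=0 E=2 S=0 W=2
Step 5 [EW]: N:wait,E:car1-GO,S:wait,W:car2-GO | queues: N=0 E=1 S=0 W=1
Cars crossed by step 5: 5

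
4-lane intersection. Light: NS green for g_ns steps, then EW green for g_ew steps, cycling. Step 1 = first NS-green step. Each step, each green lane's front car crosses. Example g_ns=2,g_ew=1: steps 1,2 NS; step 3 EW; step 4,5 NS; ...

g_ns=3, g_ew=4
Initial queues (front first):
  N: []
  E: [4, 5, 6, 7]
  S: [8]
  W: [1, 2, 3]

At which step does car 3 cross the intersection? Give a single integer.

Step 1 [NS]: N:empty,E:wait,S:car8-GO,W:wait | queues: N=0 E=4 S=0 W=3
Step 2 [NS]: N:empty,E:wait,S:empty,W:wait | queues: N=0 E=4 S=0 W=3
Step 3 [NS]: N:empty,E:wait,S:empty,W:wait | queues: N=0 E=4 S=0 W=3
Step 4 [EW]: N:wait,E:car4-GO,S:wait,W:car1-GO | queues: N=0 E=3 S=0 W=2
Step 5 [EW]: N:wait,E:car5-GO,S:wait,W:car2-GO | queues: N=0 E=2 S=0 W=1
Step 6 [EW]: N:wait,E:car6-GO,S:wait,W:car3-GO | queues: N=0 E=1 S=0 W=0
Step 7 [EW]: N:wait,E:car7-GO,S:wait,W:empty | queues: N=0 E=0 S=0 W=0
Car 3 crosses at step 6

6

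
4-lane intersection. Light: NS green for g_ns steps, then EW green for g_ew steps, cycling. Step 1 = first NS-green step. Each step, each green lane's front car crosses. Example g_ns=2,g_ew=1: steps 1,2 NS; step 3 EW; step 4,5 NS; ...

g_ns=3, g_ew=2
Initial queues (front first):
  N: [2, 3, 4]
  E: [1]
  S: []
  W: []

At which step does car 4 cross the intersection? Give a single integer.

Step 1 [NS]: N:car2-GO,E:wait,S:empty,W:wait | queues: N=2 E=1 S=0 W=0
Step 2 [NS]: N:car3-GO,E:wait,S:empty,W:wait | queues: N=1 E=1 S=0 W=0
Step 3 [NS]: N:car4-GO,E:wait,S:empty,W:wait | queues: N=0 E=1 S=0 W=0
Step 4 [EW]: N:wait,E:car1-GO,S:wait,W:empty | queues: N=0 E=0 S=0 W=0
Car 4 crosses at step 3

3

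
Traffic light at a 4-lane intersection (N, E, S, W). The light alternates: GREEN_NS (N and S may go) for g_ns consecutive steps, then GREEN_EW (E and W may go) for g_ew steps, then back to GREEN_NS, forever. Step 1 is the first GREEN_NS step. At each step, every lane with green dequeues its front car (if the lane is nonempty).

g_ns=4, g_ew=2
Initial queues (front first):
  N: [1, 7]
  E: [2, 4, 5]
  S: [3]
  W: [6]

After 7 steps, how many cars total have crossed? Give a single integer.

Step 1 [NS]: N:car1-GO,E:wait,S:car3-GO,W:wait | queues: N=1 E=3 S=0 W=1
Step 2 [NS]: N:car7-GO,E:wait,S:empty,W:wait | queues: N=0 E=3 S=0 W=1
Step 3 [NS]: N:empty,E:wait,S:empty,W:wait | queues: N=0 E=3 S=0 W=1
Step 4 [NS]: N:empty,E:wait,S:empty,W:wait | queues: N=0 E=3 S=0 W=1
Step 5 [EW]: N:wait,E:car2-GO,S:wait,W:car6-GO | queues: N=0 E=2 S=0 W=0
Step 6 [EW]: N:wait,E:car4-GO,S:wait,W:empty | queues: N=0 E=1 S=0 W=0
Step 7 [NS]: N:empty,E:wait,S:empty,W:wait | queues: N=0 E=1 S=0 W=0
Cars crossed by step 7: 6

Answer: 6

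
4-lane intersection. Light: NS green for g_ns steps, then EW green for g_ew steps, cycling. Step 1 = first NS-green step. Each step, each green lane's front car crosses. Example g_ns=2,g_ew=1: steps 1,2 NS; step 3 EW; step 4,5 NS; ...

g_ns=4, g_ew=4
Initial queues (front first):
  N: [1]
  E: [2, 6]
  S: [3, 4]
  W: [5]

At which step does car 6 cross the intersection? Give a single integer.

Step 1 [NS]: N:car1-GO,E:wait,S:car3-GO,W:wait | queues: N=0 E=2 S=1 W=1
Step 2 [NS]: N:empty,E:wait,S:car4-GO,W:wait | queues: N=0 E=2 S=0 W=1
Step 3 [NS]: N:empty,E:wait,S:empty,W:wait | queues: N=0 E=2 S=0 W=1
Step 4 [NS]: N:empty,E:wait,S:empty,W:wait | queues: N=0 E=2 S=0 W=1
Step 5 [EW]: N:wait,E:car2-GO,S:wait,W:car5-GO | queues: N=0 E=1 S=0 W=0
Step 6 [EW]: N:wait,E:car6-GO,S:wait,W:empty | queues: N=0 E=0 S=0 W=0
Car 6 crosses at step 6

6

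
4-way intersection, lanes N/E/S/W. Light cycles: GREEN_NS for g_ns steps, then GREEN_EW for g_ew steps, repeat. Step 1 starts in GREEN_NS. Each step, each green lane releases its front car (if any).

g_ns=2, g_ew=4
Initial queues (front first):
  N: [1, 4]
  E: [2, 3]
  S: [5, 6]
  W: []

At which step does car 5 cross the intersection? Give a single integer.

Step 1 [NS]: N:car1-GO,E:wait,S:car5-GO,W:wait | queues: N=1 E=2 S=1 W=0
Step 2 [NS]: N:car4-GO,E:wait,S:car6-GO,W:wait | queues: N=0 E=2 S=0 W=0
Step 3 [EW]: N:wait,E:car2-GO,S:wait,W:empty | queues: N=0 E=1 S=0 W=0
Step 4 [EW]: N:wait,E:car3-GO,S:wait,W:empty | queues: N=0 E=0 S=0 W=0
Car 5 crosses at step 1

1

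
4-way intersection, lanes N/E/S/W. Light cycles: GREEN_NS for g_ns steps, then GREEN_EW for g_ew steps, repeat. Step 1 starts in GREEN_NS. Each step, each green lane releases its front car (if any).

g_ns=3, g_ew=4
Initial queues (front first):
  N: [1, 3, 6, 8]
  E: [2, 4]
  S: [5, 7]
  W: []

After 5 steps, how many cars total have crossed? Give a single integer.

Step 1 [NS]: N:car1-GO,E:wait,S:car5-GO,W:wait | queues: N=3 E=2 S=1 W=0
Step 2 [NS]: N:car3-GO,E:wait,S:car7-GO,W:wait | queues: N=2 E=2 S=0 W=0
Step 3 [NS]: N:car6-GO,E:wait,S:empty,W:wait | queues: N=1 E=2 S=0 W=0
Step 4 [EW]: N:wait,E:car2-GO,S:wait,W:empty | queues: N=1 E=1 S=0 W=0
Step 5 [EW]: N:wait,E:car4-GO,S:wait,W:empty | queues: N=1 E=0 S=0 W=0
Cars crossed by step 5: 7

Answer: 7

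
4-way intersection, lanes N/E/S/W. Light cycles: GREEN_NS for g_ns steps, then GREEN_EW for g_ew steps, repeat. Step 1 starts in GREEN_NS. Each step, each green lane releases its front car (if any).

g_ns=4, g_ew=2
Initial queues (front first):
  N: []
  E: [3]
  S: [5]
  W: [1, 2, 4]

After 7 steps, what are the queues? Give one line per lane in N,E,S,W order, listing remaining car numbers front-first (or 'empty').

Step 1 [NS]: N:empty,E:wait,S:car5-GO,W:wait | queues: N=0 E=1 S=0 W=3
Step 2 [NS]: N:empty,E:wait,S:empty,W:wait | queues: N=0 E=1 S=0 W=3
Step 3 [NS]: N:empty,E:wait,S:empty,W:wait | queues: N=0 E=1 S=0 W=3
Step 4 [NS]: N:empty,E:wait,S:empty,W:wait | queues: N=0 E=1 S=0 W=3
Step 5 [EW]: N:wait,E:car3-GO,S:wait,W:car1-GO | queues: N=0 E=0 S=0 W=2
Step 6 [EW]: N:wait,E:empty,S:wait,W:car2-GO | queues: N=0 E=0 S=0 W=1
Step 7 [NS]: N:empty,E:wait,S:empty,W:wait | queues: N=0 E=0 S=0 W=1

N: empty
E: empty
S: empty
W: 4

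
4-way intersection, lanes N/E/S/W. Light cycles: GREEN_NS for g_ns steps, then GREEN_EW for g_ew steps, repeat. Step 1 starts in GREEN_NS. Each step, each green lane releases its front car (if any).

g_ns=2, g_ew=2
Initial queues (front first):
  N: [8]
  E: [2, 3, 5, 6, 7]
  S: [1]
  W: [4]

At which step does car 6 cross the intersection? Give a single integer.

Step 1 [NS]: N:car8-GO,E:wait,S:car1-GO,W:wait | queues: N=0 E=5 S=0 W=1
Step 2 [NS]: N:empty,E:wait,S:empty,W:wait | queues: N=0 E=5 S=0 W=1
Step 3 [EW]: N:wait,E:car2-GO,S:wait,W:car4-GO | queues: N=0 E=4 S=0 W=0
Step 4 [EW]: N:wait,E:car3-GO,S:wait,W:empty | queues: N=0 E=3 S=0 W=0
Step 5 [NS]: N:empty,E:wait,S:empty,W:wait | queues: N=0 E=3 S=0 W=0
Step 6 [NS]: N:empty,E:wait,S:empty,W:wait | queues: N=0 E=3 S=0 W=0
Step 7 [EW]: N:wait,E:car5-GO,S:wait,W:empty | queues: N=0 E=2 S=0 W=0
Step 8 [EW]: N:wait,E:car6-GO,S:wait,W:empty | queues: N=0 E=1 S=0 W=0
Step 9 [NS]: N:empty,E:wait,S:empty,W:wait | queues: N=0 E=1 S=0 W=0
Step 10 [NS]: N:empty,E:wait,S:empty,W:wait | queues: N=0 E=1 S=0 W=0
Step 11 [EW]: N:wait,E:car7-GO,S:wait,W:empty | queues: N=0 E=0 S=0 W=0
Car 6 crosses at step 8

8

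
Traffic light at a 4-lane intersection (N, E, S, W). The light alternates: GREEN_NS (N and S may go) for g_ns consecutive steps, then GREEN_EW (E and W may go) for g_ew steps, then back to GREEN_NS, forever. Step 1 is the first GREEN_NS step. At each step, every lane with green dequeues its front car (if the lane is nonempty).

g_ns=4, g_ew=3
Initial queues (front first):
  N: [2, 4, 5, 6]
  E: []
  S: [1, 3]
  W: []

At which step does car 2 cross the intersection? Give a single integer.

Step 1 [NS]: N:car2-GO,E:wait,S:car1-GO,W:wait | queues: N=3 E=0 S=1 W=0
Step 2 [NS]: N:car4-GO,E:wait,S:car3-GO,W:wait | queues: N=2 E=0 S=0 W=0
Step 3 [NS]: N:car5-GO,E:wait,S:empty,W:wait | queues: N=1 E=0 S=0 W=0
Step 4 [NS]: N:car6-GO,E:wait,S:empty,W:wait | queues: N=0 E=0 S=0 W=0
Car 2 crosses at step 1

1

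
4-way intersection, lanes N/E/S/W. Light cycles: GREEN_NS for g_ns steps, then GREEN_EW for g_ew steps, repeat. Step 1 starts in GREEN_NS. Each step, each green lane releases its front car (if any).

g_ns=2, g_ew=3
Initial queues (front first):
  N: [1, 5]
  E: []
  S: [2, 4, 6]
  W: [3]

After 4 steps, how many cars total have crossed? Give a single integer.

Step 1 [NS]: N:car1-GO,E:wait,S:car2-GO,W:wait | queues: N=1 E=0 S=2 W=1
Step 2 [NS]: N:car5-GO,E:wait,S:car4-GO,W:wait | queues: N=0 E=0 S=1 W=1
Step 3 [EW]: N:wait,E:empty,S:wait,W:car3-GO | queues: N=0 E=0 S=1 W=0
Step 4 [EW]: N:wait,E:empty,S:wait,W:empty | queues: N=0 E=0 S=1 W=0
Cars crossed by step 4: 5

Answer: 5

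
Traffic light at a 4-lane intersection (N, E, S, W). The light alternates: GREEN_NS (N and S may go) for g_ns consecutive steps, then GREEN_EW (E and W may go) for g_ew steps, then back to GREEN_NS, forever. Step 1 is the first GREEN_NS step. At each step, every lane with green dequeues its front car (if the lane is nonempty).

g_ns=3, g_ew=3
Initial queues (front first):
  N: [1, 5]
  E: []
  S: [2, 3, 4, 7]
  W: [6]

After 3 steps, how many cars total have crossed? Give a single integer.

Answer: 5

Derivation:
Step 1 [NS]: N:car1-GO,E:wait,S:car2-GO,W:wait | queues: N=1 E=0 S=3 W=1
Step 2 [NS]: N:car5-GO,E:wait,S:car3-GO,W:wait | queues: N=0 E=0 S=2 W=1
Step 3 [NS]: N:empty,E:wait,S:car4-GO,W:wait | queues: N=0 E=0 S=1 W=1
Cars crossed by step 3: 5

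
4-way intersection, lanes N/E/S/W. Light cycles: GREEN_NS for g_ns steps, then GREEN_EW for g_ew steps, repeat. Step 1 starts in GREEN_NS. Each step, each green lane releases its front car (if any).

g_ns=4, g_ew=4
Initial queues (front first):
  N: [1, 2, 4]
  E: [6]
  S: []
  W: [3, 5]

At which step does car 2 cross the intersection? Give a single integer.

Step 1 [NS]: N:car1-GO,E:wait,S:empty,W:wait | queues: N=2 E=1 S=0 W=2
Step 2 [NS]: N:car2-GO,E:wait,S:empty,W:wait | queues: N=1 E=1 S=0 W=2
Step 3 [NS]: N:car4-GO,E:wait,S:empty,W:wait | queues: N=0 E=1 S=0 W=2
Step 4 [NS]: N:empty,E:wait,S:empty,W:wait | queues: N=0 E=1 S=0 W=2
Step 5 [EW]: N:wait,E:car6-GO,S:wait,W:car3-GO | queues: N=0 E=0 S=0 W=1
Step 6 [EW]: N:wait,E:empty,S:wait,W:car5-GO | queues: N=0 E=0 S=0 W=0
Car 2 crosses at step 2

2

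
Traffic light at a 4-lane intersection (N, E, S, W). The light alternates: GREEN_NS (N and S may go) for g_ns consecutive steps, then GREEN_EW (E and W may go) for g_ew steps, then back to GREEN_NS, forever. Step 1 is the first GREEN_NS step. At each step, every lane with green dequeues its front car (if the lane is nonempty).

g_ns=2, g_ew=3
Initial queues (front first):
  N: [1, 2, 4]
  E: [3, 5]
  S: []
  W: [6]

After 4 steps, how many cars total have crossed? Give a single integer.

Step 1 [NS]: N:car1-GO,E:wait,S:empty,W:wait | queues: N=2 E=2 S=0 W=1
Step 2 [NS]: N:car2-GO,E:wait,S:empty,W:wait | queues: N=1 E=2 S=0 W=1
Step 3 [EW]: N:wait,E:car3-GO,S:wait,W:car6-GO | queues: N=1 E=1 S=0 W=0
Step 4 [EW]: N:wait,E:car5-GO,S:wait,W:empty | queues: N=1 E=0 S=0 W=0
Cars crossed by step 4: 5

Answer: 5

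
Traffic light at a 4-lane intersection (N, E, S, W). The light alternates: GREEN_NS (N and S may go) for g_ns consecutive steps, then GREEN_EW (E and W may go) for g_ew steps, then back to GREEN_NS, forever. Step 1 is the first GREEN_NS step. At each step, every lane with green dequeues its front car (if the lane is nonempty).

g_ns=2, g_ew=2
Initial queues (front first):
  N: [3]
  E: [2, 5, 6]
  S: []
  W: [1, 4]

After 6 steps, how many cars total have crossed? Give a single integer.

Step 1 [NS]: N:car3-GO,E:wait,S:empty,W:wait | queues: N=0 E=3 S=0 W=2
Step 2 [NS]: N:empty,E:wait,S:empty,W:wait | queues: N=0 E=3 S=0 W=2
Step 3 [EW]: N:wait,E:car2-GO,S:wait,W:car1-GO | queues: N=0 E=2 S=0 W=1
Step 4 [EW]: N:wait,E:car5-GO,S:wait,W:car4-GO | queues: N=0 E=1 S=0 W=0
Step 5 [NS]: N:empty,E:wait,S:empty,W:wait | queues: N=0 E=1 S=0 W=0
Step 6 [NS]: N:empty,E:wait,S:empty,W:wait | queues: N=0 E=1 S=0 W=0
Cars crossed by step 6: 5

Answer: 5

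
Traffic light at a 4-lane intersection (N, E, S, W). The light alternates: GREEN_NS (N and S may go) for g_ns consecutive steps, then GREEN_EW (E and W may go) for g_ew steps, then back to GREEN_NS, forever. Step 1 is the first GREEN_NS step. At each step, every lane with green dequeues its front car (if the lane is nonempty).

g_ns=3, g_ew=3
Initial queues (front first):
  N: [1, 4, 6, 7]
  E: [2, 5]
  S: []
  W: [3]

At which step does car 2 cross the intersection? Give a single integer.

Step 1 [NS]: N:car1-GO,E:wait,S:empty,W:wait | queues: N=3 E=2 S=0 W=1
Step 2 [NS]: N:car4-GO,E:wait,S:empty,W:wait | queues: N=2 E=2 S=0 W=1
Step 3 [NS]: N:car6-GO,E:wait,S:empty,W:wait | queues: N=1 E=2 S=0 W=1
Step 4 [EW]: N:wait,E:car2-GO,S:wait,W:car3-GO | queues: N=1 E=1 S=0 W=0
Step 5 [EW]: N:wait,E:car5-GO,S:wait,W:empty | queues: N=1 E=0 S=0 W=0
Step 6 [EW]: N:wait,E:empty,S:wait,W:empty | queues: N=1 E=0 S=0 W=0
Step 7 [NS]: N:car7-GO,E:wait,S:empty,W:wait | queues: N=0 E=0 S=0 W=0
Car 2 crosses at step 4

4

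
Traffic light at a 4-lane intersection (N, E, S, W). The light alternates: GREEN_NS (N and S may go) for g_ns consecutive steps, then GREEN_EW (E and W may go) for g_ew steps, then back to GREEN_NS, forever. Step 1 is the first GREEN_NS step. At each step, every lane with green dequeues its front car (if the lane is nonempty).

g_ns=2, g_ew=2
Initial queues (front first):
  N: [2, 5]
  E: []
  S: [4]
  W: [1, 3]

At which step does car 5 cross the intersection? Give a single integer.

Step 1 [NS]: N:car2-GO,E:wait,S:car4-GO,W:wait | queues: N=1 E=0 S=0 W=2
Step 2 [NS]: N:car5-GO,E:wait,S:empty,W:wait | queues: N=0 E=0 S=0 W=2
Step 3 [EW]: N:wait,E:empty,S:wait,W:car1-GO | queues: N=0 E=0 S=0 W=1
Step 4 [EW]: N:wait,E:empty,S:wait,W:car3-GO | queues: N=0 E=0 S=0 W=0
Car 5 crosses at step 2

2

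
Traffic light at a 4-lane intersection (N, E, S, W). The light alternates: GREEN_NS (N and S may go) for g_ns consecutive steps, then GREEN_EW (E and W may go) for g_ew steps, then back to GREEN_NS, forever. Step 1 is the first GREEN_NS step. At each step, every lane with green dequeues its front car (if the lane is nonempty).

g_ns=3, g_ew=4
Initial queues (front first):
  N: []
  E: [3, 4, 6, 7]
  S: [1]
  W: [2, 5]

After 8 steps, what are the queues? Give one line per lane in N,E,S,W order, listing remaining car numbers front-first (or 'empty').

Step 1 [NS]: N:empty,E:wait,S:car1-GO,W:wait | queues: N=0 E=4 S=0 W=2
Step 2 [NS]: N:empty,E:wait,S:empty,W:wait | queues: N=0 E=4 S=0 W=2
Step 3 [NS]: N:empty,E:wait,S:empty,W:wait | queues: N=0 E=4 S=0 W=2
Step 4 [EW]: N:wait,E:car3-GO,S:wait,W:car2-GO | queues: N=0 E=3 S=0 W=1
Step 5 [EW]: N:wait,E:car4-GO,S:wait,W:car5-GO | queues: N=0 E=2 S=0 W=0
Step 6 [EW]: N:wait,E:car6-GO,S:wait,W:empty | queues: N=0 E=1 S=0 W=0
Step 7 [EW]: N:wait,E:car7-GO,S:wait,W:empty | queues: N=0 E=0 S=0 W=0

N: empty
E: empty
S: empty
W: empty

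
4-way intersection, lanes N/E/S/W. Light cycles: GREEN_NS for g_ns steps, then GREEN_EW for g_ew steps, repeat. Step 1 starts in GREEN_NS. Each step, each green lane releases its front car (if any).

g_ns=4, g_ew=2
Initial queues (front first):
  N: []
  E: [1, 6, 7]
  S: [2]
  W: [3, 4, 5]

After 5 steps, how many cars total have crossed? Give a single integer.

Step 1 [NS]: N:empty,E:wait,S:car2-GO,W:wait | queues: N=0 E=3 S=0 W=3
Step 2 [NS]: N:empty,E:wait,S:empty,W:wait | queues: N=0 E=3 S=0 W=3
Step 3 [NS]: N:empty,E:wait,S:empty,W:wait | queues: N=0 E=3 S=0 W=3
Step 4 [NS]: N:empty,E:wait,S:empty,W:wait | queues: N=0 E=3 S=0 W=3
Step 5 [EW]: N:wait,E:car1-GO,S:wait,W:car3-GO | queues: N=0 E=2 S=0 W=2
Cars crossed by step 5: 3

Answer: 3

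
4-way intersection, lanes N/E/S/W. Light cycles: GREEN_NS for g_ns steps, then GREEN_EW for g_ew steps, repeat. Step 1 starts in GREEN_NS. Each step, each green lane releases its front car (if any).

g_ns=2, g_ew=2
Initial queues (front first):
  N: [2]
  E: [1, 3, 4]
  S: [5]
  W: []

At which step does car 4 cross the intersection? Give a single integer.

Step 1 [NS]: N:car2-GO,E:wait,S:car5-GO,W:wait | queues: N=0 E=3 S=0 W=0
Step 2 [NS]: N:empty,E:wait,S:empty,W:wait | queues: N=0 E=3 S=0 W=0
Step 3 [EW]: N:wait,E:car1-GO,S:wait,W:empty | queues: N=0 E=2 S=0 W=0
Step 4 [EW]: N:wait,E:car3-GO,S:wait,W:empty | queues: N=0 E=1 S=0 W=0
Step 5 [NS]: N:empty,E:wait,S:empty,W:wait | queues: N=0 E=1 S=0 W=0
Step 6 [NS]: N:empty,E:wait,S:empty,W:wait | queues: N=0 E=1 S=0 W=0
Step 7 [EW]: N:wait,E:car4-GO,S:wait,W:empty | queues: N=0 E=0 S=0 W=0
Car 4 crosses at step 7

7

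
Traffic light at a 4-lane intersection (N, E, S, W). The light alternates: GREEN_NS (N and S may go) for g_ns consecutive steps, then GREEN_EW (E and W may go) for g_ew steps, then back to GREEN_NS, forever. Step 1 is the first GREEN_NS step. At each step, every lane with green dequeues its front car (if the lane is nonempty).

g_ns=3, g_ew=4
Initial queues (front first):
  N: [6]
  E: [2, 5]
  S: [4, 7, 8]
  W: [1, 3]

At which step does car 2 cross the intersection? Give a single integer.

Step 1 [NS]: N:car6-GO,E:wait,S:car4-GO,W:wait | queues: N=0 E=2 S=2 W=2
Step 2 [NS]: N:empty,E:wait,S:car7-GO,W:wait | queues: N=0 E=2 S=1 W=2
Step 3 [NS]: N:empty,E:wait,S:car8-GO,W:wait | queues: N=0 E=2 S=0 W=2
Step 4 [EW]: N:wait,E:car2-GO,S:wait,W:car1-GO | queues: N=0 E=1 S=0 W=1
Step 5 [EW]: N:wait,E:car5-GO,S:wait,W:car3-GO | queues: N=0 E=0 S=0 W=0
Car 2 crosses at step 4

4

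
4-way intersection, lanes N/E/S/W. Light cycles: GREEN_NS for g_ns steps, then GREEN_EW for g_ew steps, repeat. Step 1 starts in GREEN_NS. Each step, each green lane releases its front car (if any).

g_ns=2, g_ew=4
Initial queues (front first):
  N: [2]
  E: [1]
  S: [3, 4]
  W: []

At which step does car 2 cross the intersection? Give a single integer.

Step 1 [NS]: N:car2-GO,E:wait,S:car3-GO,W:wait | queues: N=0 E=1 S=1 W=0
Step 2 [NS]: N:empty,E:wait,S:car4-GO,W:wait | queues: N=0 E=1 S=0 W=0
Step 3 [EW]: N:wait,E:car1-GO,S:wait,W:empty | queues: N=0 E=0 S=0 W=0
Car 2 crosses at step 1

1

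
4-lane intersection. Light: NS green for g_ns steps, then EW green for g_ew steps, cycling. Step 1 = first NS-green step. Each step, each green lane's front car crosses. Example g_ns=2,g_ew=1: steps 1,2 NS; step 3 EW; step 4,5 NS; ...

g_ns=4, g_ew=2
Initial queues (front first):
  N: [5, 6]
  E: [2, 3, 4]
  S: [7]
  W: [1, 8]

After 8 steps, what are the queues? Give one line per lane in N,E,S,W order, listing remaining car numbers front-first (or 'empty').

Step 1 [NS]: N:car5-GO,E:wait,S:car7-GO,W:wait | queues: N=1 E=3 S=0 W=2
Step 2 [NS]: N:car6-GO,E:wait,S:empty,W:wait | queues: N=0 E=3 S=0 W=2
Step 3 [NS]: N:empty,E:wait,S:empty,W:wait | queues: N=0 E=3 S=0 W=2
Step 4 [NS]: N:empty,E:wait,S:empty,W:wait | queues: N=0 E=3 S=0 W=2
Step 5 [EW]: N:wait,E:car2-GO,S:wait,W:car1-GO | queues: N=0 E=2 S=0 W=1
Step 6 [EW]: N:wait,E:car3-GO,S:wait,W:car8-GO | queues: N=0 E=1 S=0 W=0
Step 7 [NS]: N:empty,E:wait,S:empty,W:wait | queues: N=0 E=1 S=0 W=0
Step 8 [NS]: N:empty,E:wait,S:empty,W:wait | queues: N=0 E=1 S=0 W=0

N: empty
E: 4
S: empty
W: empty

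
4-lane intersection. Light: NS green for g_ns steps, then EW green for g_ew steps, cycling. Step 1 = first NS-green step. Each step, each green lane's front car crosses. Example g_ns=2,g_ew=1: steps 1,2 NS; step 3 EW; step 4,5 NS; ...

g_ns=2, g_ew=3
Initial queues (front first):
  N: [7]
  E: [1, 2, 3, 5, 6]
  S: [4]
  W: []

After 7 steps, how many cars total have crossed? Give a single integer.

Answer: 5

Derivation:
Step 1 [NS]: N:car7-GO,E:wait,S:car4-GO,W:wait | queues: N=0 E=5 S=0 W=0
Step 2 [NS]: N:empty,E:wait,S:empty,W:wait | queues: N=0 E=5 S=0 W=0
Step 3 [EW]: N:wait,E:car1-GO,S:wait,W:empty | queues: N=0 E=4 S=0 W=0
Step 4 [EW]: N:wait,E:car2-GO,S:wait,W:empty | queues: N=0 E=3 S=0 W=0
Step 5 [EW]: N:wait,E:car3-GO,S:wait,W:empty | queues: N=0 E=2 S=0 W=0
Step 6 [NS]: N:empty,E:wait,S:empty,W:wait | queues: N=0 E=2 S=0 W=0
Step 7 [NS]: N:empty,E:wait,S:empty,W:wait | queues: N=0 E=2 S=0 W=0
Cars crossed by step 7: 5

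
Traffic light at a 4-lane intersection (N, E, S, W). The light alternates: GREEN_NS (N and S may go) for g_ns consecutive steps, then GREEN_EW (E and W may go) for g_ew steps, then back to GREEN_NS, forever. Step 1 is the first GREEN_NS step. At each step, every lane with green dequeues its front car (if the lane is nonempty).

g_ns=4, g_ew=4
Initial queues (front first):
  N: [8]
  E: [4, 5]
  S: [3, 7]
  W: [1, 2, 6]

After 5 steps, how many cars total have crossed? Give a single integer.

Answer: 5

Derivation:
Step 1 [NS]: N:car8-GO,E:wait,S:car3-GO,W:wait | queues: N=0 E=2 S=1 W=3
Step 2 [NS]: N:empty,E:wait,S:car7-GO,W:wait | queues: N=0 E=2 S=0 W=3
Step 3 [NS]: N:empty,E:wait,S:empty,W:wait | queues: N=0 E=2 S=0 W=3
Step 4 [NS]: N:empty,E:wait,S:empty,W:wait | queues: N=0 E=2 S=0 W=3
Step 5 [EW]: N:wait,E:car4-GO,S:wait,W:car1-GO | queues: N=0 E=1 S=0 W=2
Cars crossed by step 5: 5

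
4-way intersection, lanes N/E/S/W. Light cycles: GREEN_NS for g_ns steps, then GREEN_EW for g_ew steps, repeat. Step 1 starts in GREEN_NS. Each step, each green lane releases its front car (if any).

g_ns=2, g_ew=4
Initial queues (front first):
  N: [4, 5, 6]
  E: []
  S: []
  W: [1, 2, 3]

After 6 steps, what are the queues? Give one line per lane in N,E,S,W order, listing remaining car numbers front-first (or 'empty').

Step 1 [NS]: N:car4-GO,E:wait,S:empty,W:wait | queues: N=2 E=0 S=0 W=3
Step 2 [NS]: N:car5-GO,E:wait,S:empty,W:wait | queues: N=1 E=0 S=0 W=3
Step 3 [EW]: N:wait,E:empty,S:wait,W:car1-GO | queues: N=1 E=0 S=0 W=2
Step 4 [EW]: N:wait,E:empty,S:wait,W:car2-GO | queues: N=1 E=0 S=0 W=1
Step 5 [EW]: N:wait,E:empty,S:wait,W:car3-GO | queues: N=1 E=0 S=0 W=0
Step 6 [EW]: N:wait,E:empty,S:wait,W:empty | queues: N=1 E=0 S=0 W=0

N: 6
E: empty
S: empty
W: empty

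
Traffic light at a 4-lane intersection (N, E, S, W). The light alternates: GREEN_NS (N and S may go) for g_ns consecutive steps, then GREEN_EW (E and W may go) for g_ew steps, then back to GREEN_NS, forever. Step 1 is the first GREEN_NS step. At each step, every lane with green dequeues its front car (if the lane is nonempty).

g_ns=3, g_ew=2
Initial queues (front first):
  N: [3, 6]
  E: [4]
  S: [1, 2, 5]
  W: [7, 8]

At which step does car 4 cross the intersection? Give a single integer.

Step 1 [NS]: N:car3-GO,E:wait,S:car1-GO,W:wait | queues: N=1 E=1 S=2 W=2
Step 2 [NS]: N:car6-GO,E:wait,S:car2-GO,W:wait | queues: N=0 E=1 S=1 W=2
Step 3 [NS]: N:empty,E:wait,S:car5-GO,W:wait | queues: N=0 E=1 S=0 W=2
Step 4 [EW]: N:wait,E:car4-GO,S:wait,W:car7-GO | queues: N=0 E=0 S=0 W=1
Step 5 [EW]: N:wait,E:empty,S:wait,W:car8-GO | queues: N=0 E=0 S=0 W=0
Car 4 crosses at step 4

4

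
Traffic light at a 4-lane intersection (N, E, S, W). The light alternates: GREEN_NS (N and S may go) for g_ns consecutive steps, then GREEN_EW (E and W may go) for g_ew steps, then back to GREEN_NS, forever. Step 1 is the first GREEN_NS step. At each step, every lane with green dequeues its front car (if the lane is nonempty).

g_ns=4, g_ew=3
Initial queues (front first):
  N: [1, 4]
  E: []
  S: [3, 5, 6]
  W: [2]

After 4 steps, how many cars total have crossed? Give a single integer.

Step 1 [NS]: N:car1-GO,E:wait,S:car3-GO,W:wait | queues: N=1 E=0 S=2 W=1
Step 2 [NS]: N:car4-GO,E:wait,S:car5-GO,W:wait | queues: N=0 E=0 S=1 W=1
Step 3 [NS]: N:empty,E:wait,S:car6-GO,W:wait | queues: N=0 E=0 S=0 W=1
Step 4 [NS]: N:empty,E:wait,S:empty,W:wait | queues: N=0 E=0 S=0 W=1
Cars crossed by step 4: 5

Answer: 5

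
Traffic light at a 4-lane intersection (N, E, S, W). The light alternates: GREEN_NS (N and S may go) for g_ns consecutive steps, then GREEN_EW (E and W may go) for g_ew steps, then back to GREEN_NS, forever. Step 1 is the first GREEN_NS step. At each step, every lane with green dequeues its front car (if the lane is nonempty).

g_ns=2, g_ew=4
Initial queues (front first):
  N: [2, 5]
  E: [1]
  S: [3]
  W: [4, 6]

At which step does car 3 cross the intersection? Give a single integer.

Step 1 [NS]: N:car2-GO,E:wait,S:car3-GO,W:wait | queues: N=1 E=1 S=0 W=2
Step 2 [NS]: N:car5-GO,E:wait,S:empty,W:wait | queues: N=0 E=1 S=0 W=2
Step 3 [EW]: N:wait,E:car1-GO,S:wait,W:car4-GO | queues: N=0 E=0 S=0 W=1
Step 4 [EW]: N:wait,E:empty,S:wait,W:car6-GO | queues: N=0 E=0 S=0 W=0
Car 3 crosses at step 1

1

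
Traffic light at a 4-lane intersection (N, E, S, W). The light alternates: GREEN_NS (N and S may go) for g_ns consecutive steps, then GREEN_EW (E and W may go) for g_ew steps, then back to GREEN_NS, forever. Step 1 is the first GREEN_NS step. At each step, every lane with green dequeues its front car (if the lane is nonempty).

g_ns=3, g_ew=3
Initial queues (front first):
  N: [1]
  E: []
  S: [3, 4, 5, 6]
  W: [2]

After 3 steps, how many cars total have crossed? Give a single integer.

Step 1 [NS]: N:car1-GO,E:wait,S:car3-GO,W:wait | queues: N=0 E=0 S=3 W=1
Step 2 [NS]: N:empty,E:wait,S:car4-GO,W:wait | queues: N=0 E=0 S=2 W=1
Step 3 [NS]: N:empty,E:wait,S:car5-GO,W:wait | queues: N=0 E=0 S=1 W=1
Cars crossed by step 3: 4

Answer: 4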